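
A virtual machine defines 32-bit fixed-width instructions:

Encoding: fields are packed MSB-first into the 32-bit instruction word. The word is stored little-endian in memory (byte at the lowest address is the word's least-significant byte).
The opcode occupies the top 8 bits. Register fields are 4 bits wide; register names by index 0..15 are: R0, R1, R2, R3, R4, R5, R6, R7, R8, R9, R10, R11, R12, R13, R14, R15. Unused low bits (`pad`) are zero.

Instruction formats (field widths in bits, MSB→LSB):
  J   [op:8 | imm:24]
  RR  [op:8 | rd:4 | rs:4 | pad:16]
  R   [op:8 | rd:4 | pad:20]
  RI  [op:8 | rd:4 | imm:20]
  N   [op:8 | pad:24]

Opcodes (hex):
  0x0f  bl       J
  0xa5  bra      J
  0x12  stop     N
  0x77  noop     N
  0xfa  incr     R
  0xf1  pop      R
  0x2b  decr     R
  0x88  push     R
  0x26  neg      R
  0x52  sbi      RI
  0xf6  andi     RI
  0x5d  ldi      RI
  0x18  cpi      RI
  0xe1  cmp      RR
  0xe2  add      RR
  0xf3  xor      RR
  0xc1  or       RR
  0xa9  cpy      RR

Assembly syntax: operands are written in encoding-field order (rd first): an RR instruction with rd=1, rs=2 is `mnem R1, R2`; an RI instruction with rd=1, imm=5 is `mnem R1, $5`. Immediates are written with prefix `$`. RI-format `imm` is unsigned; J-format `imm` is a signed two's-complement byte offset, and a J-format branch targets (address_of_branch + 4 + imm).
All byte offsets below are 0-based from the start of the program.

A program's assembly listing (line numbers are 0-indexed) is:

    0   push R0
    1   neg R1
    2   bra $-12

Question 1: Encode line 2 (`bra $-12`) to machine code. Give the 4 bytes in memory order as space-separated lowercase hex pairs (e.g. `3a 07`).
f4 ff ff a5

L2: bra op=0xa5:8|imm=-12:24 ⇒ 0xa5fffff4 ⇒ little f4 ff ff a5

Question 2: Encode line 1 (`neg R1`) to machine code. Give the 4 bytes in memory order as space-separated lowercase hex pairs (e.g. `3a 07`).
L1: neg op=0x26:8|rd=1:4|pad=0:20 ⇒ 0x26100000 ⇒ little 00 00 10 26

00 00 10 26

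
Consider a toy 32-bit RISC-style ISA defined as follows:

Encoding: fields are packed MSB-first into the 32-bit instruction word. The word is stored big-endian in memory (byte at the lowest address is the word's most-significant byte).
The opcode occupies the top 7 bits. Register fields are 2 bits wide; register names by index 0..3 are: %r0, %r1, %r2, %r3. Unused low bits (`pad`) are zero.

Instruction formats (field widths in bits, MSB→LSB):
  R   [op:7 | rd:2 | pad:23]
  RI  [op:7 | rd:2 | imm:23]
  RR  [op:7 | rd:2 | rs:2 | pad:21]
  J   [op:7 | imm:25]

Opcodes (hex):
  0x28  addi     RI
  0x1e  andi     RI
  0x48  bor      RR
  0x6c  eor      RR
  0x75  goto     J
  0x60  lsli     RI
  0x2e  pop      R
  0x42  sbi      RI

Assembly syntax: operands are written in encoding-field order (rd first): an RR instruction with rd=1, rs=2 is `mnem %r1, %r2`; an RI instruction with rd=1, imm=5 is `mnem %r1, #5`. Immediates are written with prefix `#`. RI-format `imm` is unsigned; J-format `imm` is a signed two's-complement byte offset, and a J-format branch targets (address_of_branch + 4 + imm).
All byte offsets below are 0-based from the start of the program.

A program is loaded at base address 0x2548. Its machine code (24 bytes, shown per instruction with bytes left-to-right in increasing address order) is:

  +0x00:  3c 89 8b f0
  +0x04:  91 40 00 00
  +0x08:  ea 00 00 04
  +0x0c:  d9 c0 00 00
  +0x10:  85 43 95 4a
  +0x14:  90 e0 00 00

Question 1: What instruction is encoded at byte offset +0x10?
@+10  big-endian(85 43 95 4a) = 0x8543954a
  top 7b → 0x42 → sbi [RI]
  [24:23] rd=2 = %r2
  [22:0] imm=4429130 = #4429130

sbi %r2, #4429130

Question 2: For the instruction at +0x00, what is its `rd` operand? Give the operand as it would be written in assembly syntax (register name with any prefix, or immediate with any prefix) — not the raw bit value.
%r1

[00] 3c 89 8b f0 → 0x3c898bf0
  opcode bits[31:25]=0x1e: andi/RI
  rd: (w>>23)&0x3=0x1 → %r1
  imm: (w>>0)&0x7fffff=0x98bf0 → #625648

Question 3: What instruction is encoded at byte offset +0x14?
+0x14: 90 e0 00 00 ⇒ word 0x90e00000 (big)
  op=0x90e00000>>25=0x48 ⇒ bor (RR)
  rd: (w>>23)&0x3=0x1 → %r1
  rs: (w>>21)&0x3=0x3 → %r3

bor %r1, %r3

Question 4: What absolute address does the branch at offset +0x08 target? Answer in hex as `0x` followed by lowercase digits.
@+08  big-endian(ea 00 00 04) = 0xea000004
  op=0xea000004>>25=0x75 ⇒ goto (J)
  imm: (w>>0)&0x1ffffff=0x4 → #4
  target = base 0x2548 + off 0x08 + 4 + imm 4 = 0x2558

0x2558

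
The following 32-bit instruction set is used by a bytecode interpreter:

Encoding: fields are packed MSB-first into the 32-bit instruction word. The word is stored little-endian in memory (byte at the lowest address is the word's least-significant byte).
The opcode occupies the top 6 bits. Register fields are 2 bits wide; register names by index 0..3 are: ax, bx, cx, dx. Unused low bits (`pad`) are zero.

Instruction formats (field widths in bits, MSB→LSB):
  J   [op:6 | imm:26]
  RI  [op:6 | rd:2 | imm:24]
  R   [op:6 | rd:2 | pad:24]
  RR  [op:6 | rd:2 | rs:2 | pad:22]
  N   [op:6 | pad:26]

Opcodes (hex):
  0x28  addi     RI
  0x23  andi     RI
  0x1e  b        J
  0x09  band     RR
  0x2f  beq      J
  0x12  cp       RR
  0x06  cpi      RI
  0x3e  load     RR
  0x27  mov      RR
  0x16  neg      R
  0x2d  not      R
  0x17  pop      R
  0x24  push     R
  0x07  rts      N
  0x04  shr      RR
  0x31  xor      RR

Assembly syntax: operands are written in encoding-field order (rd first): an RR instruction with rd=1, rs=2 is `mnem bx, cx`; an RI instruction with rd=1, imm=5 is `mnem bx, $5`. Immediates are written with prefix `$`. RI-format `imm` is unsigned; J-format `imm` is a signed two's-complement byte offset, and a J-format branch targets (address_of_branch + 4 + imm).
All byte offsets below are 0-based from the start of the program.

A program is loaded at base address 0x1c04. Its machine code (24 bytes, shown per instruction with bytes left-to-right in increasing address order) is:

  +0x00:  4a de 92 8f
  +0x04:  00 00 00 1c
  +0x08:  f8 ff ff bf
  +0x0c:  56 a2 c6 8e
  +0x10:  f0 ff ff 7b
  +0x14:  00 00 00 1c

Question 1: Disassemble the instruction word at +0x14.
+0x14: 00 00 00 1c ⇒ word 0x1c000000 (little)
  op=0x1c000000>>26=0x7 ⇒ rts (N)

rts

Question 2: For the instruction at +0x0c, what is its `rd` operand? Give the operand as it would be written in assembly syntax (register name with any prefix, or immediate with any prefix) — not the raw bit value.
@+0c  little-endian(56 a2 c6 8e) = 0x8ec6a256
  op=0x8ec6a256>>26=0x23 ⇒ andi (RI)
  [25:24] rd=2 = cx
  [23:0] imm=13017686 = $13017686

cx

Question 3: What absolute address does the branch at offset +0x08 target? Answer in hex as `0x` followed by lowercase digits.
0x1c08

[08] f8 ff ff bf → 0xbffffff8
  op=0xbffffff8>>26=0x2f ⇒ beq (J)
  imm: (w>>0)&0x3ffffff=0x3fffff8 (s26→-8) → $-8
  target = base 0x1c04 + off 0x08 + 4 + imm -8 = 0x1c08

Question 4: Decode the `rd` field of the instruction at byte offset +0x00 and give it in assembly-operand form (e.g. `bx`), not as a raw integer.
@+00  little-endian(4a de 92 8f) = 0x8f92de4a
  top 6b → 0x23 → andi [RI]
  rd: (w>>24)&0x3=0x3 → dx
  imm: (w>>0)&0xffffff=0x92de4a → $9625162

dx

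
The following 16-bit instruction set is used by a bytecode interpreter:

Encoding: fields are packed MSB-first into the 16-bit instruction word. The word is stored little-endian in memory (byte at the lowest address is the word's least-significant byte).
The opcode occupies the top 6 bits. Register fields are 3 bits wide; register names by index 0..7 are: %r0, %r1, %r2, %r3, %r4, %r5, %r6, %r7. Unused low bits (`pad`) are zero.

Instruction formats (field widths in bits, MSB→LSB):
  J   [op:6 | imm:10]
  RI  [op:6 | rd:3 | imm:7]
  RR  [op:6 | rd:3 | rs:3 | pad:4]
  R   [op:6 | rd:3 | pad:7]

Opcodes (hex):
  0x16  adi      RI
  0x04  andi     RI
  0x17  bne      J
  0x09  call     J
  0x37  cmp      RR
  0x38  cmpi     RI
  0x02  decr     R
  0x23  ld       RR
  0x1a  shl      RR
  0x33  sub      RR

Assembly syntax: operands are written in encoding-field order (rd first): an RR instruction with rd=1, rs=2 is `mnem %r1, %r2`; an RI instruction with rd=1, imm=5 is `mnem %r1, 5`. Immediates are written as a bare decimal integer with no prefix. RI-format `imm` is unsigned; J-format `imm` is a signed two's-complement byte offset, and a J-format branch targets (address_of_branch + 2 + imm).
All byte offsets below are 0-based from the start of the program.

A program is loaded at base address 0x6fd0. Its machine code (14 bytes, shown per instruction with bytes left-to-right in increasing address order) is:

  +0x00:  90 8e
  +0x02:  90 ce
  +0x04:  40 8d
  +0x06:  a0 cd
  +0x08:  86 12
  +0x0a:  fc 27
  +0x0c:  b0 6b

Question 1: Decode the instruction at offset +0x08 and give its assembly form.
+0x08: 86 12 ⇒ word 0x1286 (little)
  top 6b → 0x4 → andi [RI]
  rd@[9:7]=0x5 ⇒ %r5
  imm@[6:0]=0x6 ⇒ 6

andi %r5, 6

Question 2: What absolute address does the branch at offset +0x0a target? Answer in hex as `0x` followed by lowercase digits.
@+0a  little-endian(fc 27) = 0x27fc
  top 6b → 0x9 → call [J]
  imm@[9:0]=0x3fc (s10→-4) ⇒ -4
  target = base 0x6fd0 + off 0x0a + 2 + imm -4 = 0x6fd8

0x6fd8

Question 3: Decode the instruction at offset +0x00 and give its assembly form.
[00] 90 8e → 0x8e90
  op=0x8e90>>10=0x23 ⇒ ld (RR)
  [9:7] rd=5 = %r5
  [6:4] rs=1 = %r1

ld %r5, %r1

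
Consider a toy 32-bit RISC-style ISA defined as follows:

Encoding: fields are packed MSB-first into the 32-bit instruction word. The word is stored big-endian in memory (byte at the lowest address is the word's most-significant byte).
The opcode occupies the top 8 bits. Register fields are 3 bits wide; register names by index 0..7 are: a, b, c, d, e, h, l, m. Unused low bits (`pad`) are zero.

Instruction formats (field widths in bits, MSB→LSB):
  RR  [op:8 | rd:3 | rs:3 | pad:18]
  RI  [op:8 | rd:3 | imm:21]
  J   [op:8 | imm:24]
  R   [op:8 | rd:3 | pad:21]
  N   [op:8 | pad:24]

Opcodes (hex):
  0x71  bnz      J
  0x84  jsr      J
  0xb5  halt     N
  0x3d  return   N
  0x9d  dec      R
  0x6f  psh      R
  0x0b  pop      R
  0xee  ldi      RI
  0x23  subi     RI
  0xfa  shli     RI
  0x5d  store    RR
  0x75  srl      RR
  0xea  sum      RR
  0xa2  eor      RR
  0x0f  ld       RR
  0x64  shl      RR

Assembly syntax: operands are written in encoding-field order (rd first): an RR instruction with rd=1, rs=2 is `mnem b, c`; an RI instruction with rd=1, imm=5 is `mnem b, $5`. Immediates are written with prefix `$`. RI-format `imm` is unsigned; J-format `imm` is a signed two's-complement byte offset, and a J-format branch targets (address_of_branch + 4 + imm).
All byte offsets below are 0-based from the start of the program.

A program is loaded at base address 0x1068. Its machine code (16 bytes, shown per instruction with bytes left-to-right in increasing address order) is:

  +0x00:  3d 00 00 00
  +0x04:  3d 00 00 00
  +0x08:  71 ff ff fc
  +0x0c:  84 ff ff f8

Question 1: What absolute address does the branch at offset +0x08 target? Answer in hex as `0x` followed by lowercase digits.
0x1070

off 0x08: read 71 ff ff fc as big → 0x71fffffc
  op=0x71fffffc>>24=0x71 ⇒ bnz (J)
  [23:0] imm=16777212 (s24→-4) = $-4
  target = base 0x1068 + off 0x08 + 4 + imm -4 = 0x1070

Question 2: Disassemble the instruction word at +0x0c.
jsr $-8

+0x0c: 84 ff ff f8 ⇒ word 0x84fffff8 (big)
  top 8b → 0x84 → jsr [J]
  imm@[23:0]=0xfffff8 (s24→-8) ⇒ $-8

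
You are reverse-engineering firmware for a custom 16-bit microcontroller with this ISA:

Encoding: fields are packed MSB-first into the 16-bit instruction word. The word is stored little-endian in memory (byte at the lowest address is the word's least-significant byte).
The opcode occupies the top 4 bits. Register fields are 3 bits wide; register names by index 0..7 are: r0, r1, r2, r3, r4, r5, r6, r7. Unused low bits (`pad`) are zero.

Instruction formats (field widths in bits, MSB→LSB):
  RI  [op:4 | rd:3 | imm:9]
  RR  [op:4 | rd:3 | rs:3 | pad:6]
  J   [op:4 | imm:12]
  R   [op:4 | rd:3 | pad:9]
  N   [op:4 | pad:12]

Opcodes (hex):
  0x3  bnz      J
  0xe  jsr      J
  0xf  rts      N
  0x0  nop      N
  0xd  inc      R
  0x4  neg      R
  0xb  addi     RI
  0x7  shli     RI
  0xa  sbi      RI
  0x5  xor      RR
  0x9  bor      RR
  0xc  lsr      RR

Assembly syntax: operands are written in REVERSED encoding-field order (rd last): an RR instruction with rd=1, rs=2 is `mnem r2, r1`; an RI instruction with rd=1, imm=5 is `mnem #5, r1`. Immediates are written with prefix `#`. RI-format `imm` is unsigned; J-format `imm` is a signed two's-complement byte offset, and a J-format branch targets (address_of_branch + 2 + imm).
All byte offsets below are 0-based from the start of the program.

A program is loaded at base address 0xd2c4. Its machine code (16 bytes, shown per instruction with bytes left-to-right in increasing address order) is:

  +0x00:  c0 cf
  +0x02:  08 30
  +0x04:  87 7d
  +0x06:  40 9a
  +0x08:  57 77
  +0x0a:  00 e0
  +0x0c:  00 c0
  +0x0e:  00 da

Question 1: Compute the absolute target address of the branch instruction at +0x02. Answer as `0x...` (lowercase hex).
0xd2d0

[02] 08 30 → 0x3008
  op=0x3008>>12=0x3 ⇒ bnz (J)
  [11:0] imm=8 = #8
  target = base 0xd2c4 + off 0x02 + 2 + imm 8 = 0xd2d0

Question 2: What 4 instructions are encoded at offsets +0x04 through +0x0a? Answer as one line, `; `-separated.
off 0x04: read 87 7d as little → 0x7d87
  top 4b → 0x7 → shli [RI]
  rd@[11:9]=0x6 ⇒ r6
  imm@[8:0]=0x187 ⇒ #391
off 0x06: read 40 9a as little → 0x9a40
  top 4b → 0x9 → bor [RR]
  rd@[11:9]=0x5 ⇒ r5
  rs@[8:6]=0x1 ⇒ r1
off 0x08: read 57 77 as little → 0x7757
  top 4b → 0x7 → shli [RI]
  rd@[11:9]=0x3 ⇒ r3
  imm@[8:0]=0x157 ⇒ #343
off 0x0a: read 00 e0 as little → 0xe000
  top 4b → 0xe → jsr [J]
  imm@[11:0]=0x0 ⇒ #0

shli #391, r6; bor r1, r5; shli #343, r3; jsr #0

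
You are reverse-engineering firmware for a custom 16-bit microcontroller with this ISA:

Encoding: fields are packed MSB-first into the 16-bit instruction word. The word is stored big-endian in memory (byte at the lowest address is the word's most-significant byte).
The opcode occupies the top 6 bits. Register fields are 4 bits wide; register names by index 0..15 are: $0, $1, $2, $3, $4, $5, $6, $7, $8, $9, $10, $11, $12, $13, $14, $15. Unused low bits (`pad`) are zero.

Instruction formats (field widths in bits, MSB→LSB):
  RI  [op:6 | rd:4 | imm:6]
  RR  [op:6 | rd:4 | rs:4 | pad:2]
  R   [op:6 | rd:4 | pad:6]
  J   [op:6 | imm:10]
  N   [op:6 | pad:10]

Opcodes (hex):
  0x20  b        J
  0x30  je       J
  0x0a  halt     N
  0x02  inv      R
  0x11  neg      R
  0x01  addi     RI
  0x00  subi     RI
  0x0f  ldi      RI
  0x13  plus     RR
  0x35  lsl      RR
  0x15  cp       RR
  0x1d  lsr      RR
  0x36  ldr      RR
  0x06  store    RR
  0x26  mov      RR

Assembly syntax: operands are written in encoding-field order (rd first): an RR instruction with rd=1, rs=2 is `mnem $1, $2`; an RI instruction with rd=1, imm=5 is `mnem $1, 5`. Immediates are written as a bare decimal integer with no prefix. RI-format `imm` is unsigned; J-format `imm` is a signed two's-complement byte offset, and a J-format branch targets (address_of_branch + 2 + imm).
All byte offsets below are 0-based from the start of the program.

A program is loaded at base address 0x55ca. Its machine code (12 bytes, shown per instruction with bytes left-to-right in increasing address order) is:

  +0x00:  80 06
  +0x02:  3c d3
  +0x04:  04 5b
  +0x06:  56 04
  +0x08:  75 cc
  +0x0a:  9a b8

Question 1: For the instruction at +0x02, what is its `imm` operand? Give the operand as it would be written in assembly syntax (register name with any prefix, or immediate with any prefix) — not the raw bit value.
[02] 3c d3 → 0x3cd3
  op=0x3cd3>>10=0xf ⇒ ldi (RI)
  rd@[9:6]=0x3 ⇒ $3
  imm@[5:0]=0x13 ⇒ 19

19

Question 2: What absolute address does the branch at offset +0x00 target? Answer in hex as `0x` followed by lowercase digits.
@+00  big-endian(80 06) = 0x8006
  opcode bits[15:10]=0x20: b/J
  imm@[9:0]=0x6 ⇒ 6
  target = base 0x55ca + off 0x00 + 2 + imm 6 = 0x55d2

0x55d2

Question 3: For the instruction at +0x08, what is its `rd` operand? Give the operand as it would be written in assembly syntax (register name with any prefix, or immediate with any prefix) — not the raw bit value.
$7

[08] 75 cc → 0x75cc
  opcode bits[15:10]=0x1d: lsr/RR
  rd: (w>>6)&0xf=0x7 → $7
  rs: (w>>2)&0xf=0x3 → $3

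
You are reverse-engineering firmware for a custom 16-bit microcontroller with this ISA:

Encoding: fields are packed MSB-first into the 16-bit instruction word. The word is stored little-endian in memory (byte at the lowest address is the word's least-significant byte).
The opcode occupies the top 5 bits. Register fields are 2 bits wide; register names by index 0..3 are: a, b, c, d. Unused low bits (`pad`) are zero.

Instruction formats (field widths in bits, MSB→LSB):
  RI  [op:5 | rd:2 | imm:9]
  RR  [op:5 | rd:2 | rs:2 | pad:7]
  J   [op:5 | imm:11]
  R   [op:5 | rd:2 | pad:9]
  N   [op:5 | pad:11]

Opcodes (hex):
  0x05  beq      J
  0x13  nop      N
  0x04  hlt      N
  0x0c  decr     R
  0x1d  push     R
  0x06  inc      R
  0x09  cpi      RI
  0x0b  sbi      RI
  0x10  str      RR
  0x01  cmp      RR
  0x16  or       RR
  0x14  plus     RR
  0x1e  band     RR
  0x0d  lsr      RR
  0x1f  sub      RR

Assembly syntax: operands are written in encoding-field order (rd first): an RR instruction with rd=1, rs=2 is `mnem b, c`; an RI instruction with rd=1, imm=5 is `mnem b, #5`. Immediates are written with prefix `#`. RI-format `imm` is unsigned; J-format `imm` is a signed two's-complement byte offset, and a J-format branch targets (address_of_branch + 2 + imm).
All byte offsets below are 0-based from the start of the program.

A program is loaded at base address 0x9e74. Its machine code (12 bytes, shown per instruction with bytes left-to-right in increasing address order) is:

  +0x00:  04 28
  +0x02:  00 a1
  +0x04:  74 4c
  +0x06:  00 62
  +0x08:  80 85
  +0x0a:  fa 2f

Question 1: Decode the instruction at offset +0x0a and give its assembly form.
beq #-6

off 0x0a: read fa 2f as little → 0x2ffa
  opcode bits[15:11]=0x5: beq/J
  imm: (w>>0)&0x7ff=0x7fa (s11→-6) → #-6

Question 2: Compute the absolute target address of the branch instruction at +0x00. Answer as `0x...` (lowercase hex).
@+00  little-endian(04 28) = 0x2804
  opcode bits[15:11]=0x5: beq/J
  imm@[10:0]=0x4 ⇒ #4
  target = base 0x9e74 + off 0x00 + 2 + imm 4 = 0x9e7a

0x9e7a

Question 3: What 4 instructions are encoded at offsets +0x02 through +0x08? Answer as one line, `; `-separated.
[02] 00 a1 → 0xa100
  op=0xa100>>11=0x14 ⇒ plus (RR)
  rd@[10:9]=0x0 ⇒ a
  rs@[8:7]=0x2 ⇒ c
[04] 74 4c → 0x4c74
  op=0x4c74>>11=0x9 ⇒ cpi (RI)
  rd@[10:9]=0x2 ⇒ c
  imm@[8:0]=0x74 ⇒ #116
[06] 00 62 → 0x6200
  op=0x6200>>11=0xc ⇒ decr (R)
  rd@[10:9]=0x1 ⇒ b
[08] 80 85 → 0x8580
  op=0x8580>>11=0x10 ⇒ str (RR)
  rd@[10:9]=0x2 ⇒ c
  rs@[8:7]=0x3 ⇒ d

plus a, c; cpi c, #116; decr b; str c, d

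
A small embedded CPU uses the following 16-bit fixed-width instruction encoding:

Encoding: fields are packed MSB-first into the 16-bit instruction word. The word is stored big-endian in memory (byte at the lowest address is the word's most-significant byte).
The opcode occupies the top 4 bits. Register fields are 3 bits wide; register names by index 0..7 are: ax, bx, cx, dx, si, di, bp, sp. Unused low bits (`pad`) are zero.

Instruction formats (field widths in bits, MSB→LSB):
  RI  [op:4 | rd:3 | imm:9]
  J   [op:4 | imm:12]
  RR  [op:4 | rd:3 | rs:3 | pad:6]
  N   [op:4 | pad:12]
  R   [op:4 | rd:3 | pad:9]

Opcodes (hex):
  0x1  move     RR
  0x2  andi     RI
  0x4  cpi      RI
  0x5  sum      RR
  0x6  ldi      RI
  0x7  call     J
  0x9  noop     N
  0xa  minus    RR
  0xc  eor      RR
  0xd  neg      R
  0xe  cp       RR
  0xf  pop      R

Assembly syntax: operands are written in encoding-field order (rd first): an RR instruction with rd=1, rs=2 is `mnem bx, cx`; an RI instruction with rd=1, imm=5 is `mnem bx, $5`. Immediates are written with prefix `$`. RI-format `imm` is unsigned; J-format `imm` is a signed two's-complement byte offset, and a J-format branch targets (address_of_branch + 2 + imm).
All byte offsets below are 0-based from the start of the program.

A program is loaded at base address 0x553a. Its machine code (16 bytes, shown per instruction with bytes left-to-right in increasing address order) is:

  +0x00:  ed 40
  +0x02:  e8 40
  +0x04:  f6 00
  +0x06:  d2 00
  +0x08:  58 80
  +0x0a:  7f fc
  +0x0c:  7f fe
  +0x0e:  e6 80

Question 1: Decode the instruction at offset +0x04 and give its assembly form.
[04] f6 00 → 0xf600
  top 4b → 0xf → pop [R]
  rd: (w>>9)&0x7=0x3 → dx

pop dx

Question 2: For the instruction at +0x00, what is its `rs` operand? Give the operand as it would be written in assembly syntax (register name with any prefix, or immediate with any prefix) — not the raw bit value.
[00] ed 40 → 0xed40
  op=0xed40>>12=0xe ⇒ cp (RR)
  rd: (w>>9)&0x7=0x6 → bp
  rs: (w>>6)&0x7=0x5 → di

di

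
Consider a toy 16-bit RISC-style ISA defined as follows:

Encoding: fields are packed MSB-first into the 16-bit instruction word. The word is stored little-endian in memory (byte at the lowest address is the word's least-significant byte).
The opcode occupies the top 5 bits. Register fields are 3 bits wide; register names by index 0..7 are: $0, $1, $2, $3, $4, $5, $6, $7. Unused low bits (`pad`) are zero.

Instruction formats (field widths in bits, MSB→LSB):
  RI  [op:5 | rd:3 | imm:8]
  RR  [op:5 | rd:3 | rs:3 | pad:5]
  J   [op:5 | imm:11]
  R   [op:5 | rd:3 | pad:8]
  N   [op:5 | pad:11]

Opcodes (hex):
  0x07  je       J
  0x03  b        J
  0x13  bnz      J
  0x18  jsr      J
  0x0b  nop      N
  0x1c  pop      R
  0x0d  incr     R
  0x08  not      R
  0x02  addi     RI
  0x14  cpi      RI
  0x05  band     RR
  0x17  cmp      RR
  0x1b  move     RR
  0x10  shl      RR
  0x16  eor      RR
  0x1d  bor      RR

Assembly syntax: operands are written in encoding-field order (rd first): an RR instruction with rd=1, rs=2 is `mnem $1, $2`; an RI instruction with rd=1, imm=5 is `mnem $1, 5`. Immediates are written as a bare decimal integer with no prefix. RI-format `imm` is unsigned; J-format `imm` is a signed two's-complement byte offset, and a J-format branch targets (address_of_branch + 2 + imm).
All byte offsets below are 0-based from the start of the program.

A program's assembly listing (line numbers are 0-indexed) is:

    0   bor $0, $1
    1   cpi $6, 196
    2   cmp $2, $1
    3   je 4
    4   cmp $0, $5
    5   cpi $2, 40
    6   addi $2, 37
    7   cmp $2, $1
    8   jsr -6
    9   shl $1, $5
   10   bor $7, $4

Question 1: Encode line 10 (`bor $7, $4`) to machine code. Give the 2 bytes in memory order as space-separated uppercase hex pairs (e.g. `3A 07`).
line 10 (bor): pack op=0x1d:5|rd=7:3|rs=4:3|pad=0:5 = 0xef80; little→ 80 ef

80 EF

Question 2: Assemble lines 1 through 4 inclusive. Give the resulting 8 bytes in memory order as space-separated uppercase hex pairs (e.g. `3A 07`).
line 1 (cpi): pack op=0x14:5|rd=6:3|imm=196:8 = 0xa6c4; little→ c4 a6
line 2 (cmp): pack op=0x17:5|rd=2:3|rs=1:3|pad=0:5 = 0xba20; little→ 20 ba
line 3 (je): pack op=0x7:5|imm=4:11 = 0x3804; little→ 04 38
line 4 (cmp): pack op=0x17:5|rd=0:3|rs=5:3|pad=0:5 = 0xb8a0; little→ a0 b8

C4 A6 20 BA 04 38 A0 B8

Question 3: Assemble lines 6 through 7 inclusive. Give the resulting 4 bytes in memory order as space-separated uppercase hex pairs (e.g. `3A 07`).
L6: addi op=0x2:5|rd=2:3|imm=37:8 ⇒ 0x1225 ⇒ little 25 12
L7: cmp op=0x17:5|rd=2:3|rs=1:3|pad=0:5 ⇒ 0xba20 ⇒ little 20 ba

25 12 20 BA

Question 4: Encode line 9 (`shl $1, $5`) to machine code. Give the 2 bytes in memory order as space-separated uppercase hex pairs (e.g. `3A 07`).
9. shl fields op=0x10:5|rd=1:3|rs=5:3|pad=0:5 → word 81a0h → a0 81

A0 81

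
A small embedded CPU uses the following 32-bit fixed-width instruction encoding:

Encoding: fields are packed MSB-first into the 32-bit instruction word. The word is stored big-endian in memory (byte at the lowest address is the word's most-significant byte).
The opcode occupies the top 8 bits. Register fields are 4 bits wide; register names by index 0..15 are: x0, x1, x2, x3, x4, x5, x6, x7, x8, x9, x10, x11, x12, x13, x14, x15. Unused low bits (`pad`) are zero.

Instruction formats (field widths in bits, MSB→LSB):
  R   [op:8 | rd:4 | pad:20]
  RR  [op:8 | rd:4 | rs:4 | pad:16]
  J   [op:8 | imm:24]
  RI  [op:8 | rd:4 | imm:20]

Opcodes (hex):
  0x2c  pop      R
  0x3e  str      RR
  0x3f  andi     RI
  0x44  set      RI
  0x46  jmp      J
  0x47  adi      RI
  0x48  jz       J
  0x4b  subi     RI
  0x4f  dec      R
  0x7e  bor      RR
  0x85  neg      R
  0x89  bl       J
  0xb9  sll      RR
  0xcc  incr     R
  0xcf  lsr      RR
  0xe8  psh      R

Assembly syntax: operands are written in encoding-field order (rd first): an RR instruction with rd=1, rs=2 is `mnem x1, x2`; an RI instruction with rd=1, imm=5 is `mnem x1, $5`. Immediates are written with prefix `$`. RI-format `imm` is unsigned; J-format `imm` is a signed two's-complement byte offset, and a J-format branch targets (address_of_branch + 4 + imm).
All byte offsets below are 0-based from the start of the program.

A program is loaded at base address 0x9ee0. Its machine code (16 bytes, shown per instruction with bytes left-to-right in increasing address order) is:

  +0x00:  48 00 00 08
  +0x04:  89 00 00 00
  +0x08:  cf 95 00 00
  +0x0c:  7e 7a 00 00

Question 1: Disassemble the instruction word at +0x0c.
off 0x0c: read 7e 7a 00 00 as big → 0x7e7a0000
  op=0x7e7a0000>>24=0x7e ⇒ bor (RR)
  rd: (w>>20)&0xf=0x7 → x7
  rs: (w>>16)&0xf=0xa → x10

bor x7, x10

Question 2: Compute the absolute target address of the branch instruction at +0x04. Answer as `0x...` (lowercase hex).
0x9ee8

[04] 89 00 00 00 → 0x89000000
  opcode bits[31:24]=0x89: bl/J
  [23:0] imm=0 = $0
  target = base 0x9ee0 + off 0x04 + 4 + imm 0 = 0x9ee8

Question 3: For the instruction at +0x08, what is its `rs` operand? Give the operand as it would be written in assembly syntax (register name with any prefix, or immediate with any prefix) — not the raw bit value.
off 0x08: read cf 95 00 00 as big → 0xcf950000
  top 8b → 0xcf → lsr [RR]
  rd@[23:20]=0x9 ⇒ x9
  rs@[19:16]=0x5 ⇒ x5

x5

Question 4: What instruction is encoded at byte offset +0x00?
@+00  big-endian(48 00 00 08) = 0x48000008
  opcode bits[31:24]=0x48: jz/J
  imm: (w>>0)&0xffffff=0x8 → $8

jz $8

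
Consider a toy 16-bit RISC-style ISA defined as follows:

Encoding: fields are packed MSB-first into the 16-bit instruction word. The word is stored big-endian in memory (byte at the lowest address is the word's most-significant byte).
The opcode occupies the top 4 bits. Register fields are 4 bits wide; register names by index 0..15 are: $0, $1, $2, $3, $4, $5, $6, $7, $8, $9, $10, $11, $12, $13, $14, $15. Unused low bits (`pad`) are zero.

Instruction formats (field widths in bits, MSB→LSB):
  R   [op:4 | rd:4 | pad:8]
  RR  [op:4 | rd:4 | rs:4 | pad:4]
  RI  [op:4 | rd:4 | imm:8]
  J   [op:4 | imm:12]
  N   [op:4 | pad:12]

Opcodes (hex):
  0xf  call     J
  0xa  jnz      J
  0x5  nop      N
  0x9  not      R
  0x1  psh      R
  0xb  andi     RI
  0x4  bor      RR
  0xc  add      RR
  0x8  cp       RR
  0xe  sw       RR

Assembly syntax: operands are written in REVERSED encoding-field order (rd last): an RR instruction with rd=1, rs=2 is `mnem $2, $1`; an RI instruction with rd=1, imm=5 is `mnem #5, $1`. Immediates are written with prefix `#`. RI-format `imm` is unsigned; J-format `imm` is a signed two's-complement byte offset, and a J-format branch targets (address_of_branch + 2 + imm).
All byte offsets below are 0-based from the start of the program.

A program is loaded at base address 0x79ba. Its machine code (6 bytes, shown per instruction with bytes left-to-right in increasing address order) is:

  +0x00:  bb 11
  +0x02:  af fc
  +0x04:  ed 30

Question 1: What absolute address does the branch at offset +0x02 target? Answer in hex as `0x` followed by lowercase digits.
off 0x02: read af fc as big → 0xaffc
  top 4b → 0xa → jnz [J]
  imm@[11:0]=0xffc (s12→-4) ⇒ #-4
  target = base 0x79ba + off 0x02 + 2 + imm -4 = 0x79ba

0x79ba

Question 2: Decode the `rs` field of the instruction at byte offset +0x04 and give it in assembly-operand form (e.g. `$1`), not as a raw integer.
[04] ed 30 → 0xed30
  op=0xed30>>12=0xe ⇒ sw (RR)
  rd@[11:8]=0xd ⇒ $13
  rs@[7:4]=0x3 ⇒ $3

$3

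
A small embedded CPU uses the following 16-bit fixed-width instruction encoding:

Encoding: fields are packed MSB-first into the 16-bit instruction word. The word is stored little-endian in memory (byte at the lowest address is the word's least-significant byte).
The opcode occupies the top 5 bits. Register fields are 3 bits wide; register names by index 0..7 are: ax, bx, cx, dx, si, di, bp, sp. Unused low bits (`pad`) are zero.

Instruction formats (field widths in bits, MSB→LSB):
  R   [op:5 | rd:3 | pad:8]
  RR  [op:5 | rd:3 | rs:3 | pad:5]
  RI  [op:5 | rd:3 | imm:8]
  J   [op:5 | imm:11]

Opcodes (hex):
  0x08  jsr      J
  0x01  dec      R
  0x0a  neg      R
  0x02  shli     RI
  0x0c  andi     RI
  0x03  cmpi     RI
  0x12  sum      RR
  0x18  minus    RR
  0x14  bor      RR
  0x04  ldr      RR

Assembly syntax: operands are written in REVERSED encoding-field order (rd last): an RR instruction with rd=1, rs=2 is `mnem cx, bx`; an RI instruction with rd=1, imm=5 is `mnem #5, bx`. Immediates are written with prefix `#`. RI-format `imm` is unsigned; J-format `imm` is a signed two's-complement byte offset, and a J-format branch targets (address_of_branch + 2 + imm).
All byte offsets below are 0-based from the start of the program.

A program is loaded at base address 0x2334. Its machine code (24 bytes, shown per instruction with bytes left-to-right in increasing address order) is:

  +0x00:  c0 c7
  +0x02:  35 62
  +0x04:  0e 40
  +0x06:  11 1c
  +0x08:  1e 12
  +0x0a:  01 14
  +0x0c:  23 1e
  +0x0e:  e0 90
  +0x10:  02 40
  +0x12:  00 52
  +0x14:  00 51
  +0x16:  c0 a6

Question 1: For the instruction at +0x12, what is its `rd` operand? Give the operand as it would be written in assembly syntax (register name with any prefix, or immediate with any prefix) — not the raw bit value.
cx

off 0x12: read 00 52 as little → 0x5200
  top 5b → 0xa → neg [R]
  [10:8] rd=2 = cx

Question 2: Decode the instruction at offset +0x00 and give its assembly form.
minus bp, sp

[00] c0 c7 → 0xc7c0
  op=0xc7c0>>11=0x18 ⇒ minus (RR)
  rd@[10:8]=0x7 ⇒ sp
  rs@[7:5]=0x6 ⇒ bp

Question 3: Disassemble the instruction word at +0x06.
cmpi #17, si

@+06  little-endian(11 1c) = 0x1c11
  op=0x1c11>>11=0x3 ⇒ cmpi (RI)
  rd: (w>>8)&0x7=0x4 → si
  imm: (w>>0)&0xff=0x11 → #17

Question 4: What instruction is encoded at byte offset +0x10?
+0x10: 02 40 ⇒ word 0x4002 (little)
  op=0x4002>>11=0x8 ⇒ jsr (J)
  [10:0] imm=2 = #2

jsr #2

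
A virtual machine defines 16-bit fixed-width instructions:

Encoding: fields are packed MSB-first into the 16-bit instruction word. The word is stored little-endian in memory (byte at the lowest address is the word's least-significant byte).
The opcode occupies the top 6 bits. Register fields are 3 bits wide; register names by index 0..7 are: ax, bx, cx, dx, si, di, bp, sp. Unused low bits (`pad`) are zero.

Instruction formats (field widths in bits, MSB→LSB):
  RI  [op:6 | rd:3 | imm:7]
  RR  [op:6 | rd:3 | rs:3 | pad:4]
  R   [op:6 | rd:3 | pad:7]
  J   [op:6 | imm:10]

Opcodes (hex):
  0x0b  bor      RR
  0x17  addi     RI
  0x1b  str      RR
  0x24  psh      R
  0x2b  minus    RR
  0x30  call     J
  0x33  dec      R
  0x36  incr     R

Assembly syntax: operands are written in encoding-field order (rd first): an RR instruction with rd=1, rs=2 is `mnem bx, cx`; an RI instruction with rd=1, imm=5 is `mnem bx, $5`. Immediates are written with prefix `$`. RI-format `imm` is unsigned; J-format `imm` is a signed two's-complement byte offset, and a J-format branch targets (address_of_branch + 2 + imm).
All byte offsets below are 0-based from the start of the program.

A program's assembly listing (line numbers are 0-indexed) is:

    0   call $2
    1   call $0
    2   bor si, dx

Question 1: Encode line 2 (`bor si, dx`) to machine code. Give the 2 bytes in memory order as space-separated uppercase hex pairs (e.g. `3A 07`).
L2: bor op=0xb:6|rd=4:3|rs=3:3|pad=0:4 ⇒ 0x2e30 ⇒ little 30 2e

30 2E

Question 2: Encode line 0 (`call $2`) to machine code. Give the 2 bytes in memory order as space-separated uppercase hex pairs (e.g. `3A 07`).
02 C0

line 0 (call): pack op=0x30:6|imm=2:10 = 0xc002; little→ 02 c0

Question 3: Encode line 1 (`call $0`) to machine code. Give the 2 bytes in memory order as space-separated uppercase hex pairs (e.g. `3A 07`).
L1: call op=0x30:6|imm=0:10 ⇒ 0xc000 ⇒ little 00 c0

00 C0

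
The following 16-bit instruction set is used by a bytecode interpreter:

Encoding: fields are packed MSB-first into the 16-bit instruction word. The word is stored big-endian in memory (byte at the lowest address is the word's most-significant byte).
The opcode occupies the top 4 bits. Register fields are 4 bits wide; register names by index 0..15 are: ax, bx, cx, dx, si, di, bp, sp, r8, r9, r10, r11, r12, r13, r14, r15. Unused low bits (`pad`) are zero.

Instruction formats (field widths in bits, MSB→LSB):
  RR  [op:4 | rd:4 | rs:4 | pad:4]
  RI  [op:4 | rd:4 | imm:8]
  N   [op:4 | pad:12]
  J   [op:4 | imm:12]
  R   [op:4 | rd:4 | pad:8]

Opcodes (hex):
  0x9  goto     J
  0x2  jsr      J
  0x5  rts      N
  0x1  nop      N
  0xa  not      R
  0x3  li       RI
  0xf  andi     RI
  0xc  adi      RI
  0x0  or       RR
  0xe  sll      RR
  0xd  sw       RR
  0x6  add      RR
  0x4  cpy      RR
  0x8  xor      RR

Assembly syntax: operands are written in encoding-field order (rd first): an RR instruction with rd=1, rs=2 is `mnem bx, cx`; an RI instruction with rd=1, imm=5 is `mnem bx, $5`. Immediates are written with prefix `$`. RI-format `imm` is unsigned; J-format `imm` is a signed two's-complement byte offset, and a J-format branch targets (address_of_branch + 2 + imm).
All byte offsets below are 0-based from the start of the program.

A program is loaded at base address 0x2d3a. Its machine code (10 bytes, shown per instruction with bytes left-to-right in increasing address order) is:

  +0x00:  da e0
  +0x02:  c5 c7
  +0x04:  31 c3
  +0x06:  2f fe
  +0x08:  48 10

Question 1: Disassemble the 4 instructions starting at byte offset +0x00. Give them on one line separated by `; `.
+0x00: da e0 ⇒ word 0xdae0 (big)
  top 4b → 0xd → sw [RR]
  [11:8] rd=10 = r10
  [7:4] rs=14 = r14
+0x02: c5 c7 ⇒ word 0xc5c7 (big)
  top 4b → 0xc → adi [RI]
  [11:8] rd=5 = di
  [7:0] imm=199 = $199
+0x04: 31 c3 ⇒ word 0x31c3 (big)
  top 4b → 0x3 → li [RI]
  [11:8] rd=1 = bx
  [7:0] imm=195 = $195
+0x06: 2f fe ⇒ word 0x2ffe (big)
  top 4b → 0x2 → jsr [J]
  [11:0] imm=4094 (s12→-2) = $-2

sw r10, r14; adi di, $199; li bx, $195; jsr $-2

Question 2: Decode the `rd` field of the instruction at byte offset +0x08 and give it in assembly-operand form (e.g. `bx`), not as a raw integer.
r8

+0x08: 48 10 ⇒ word 0x4810 (big)
  top 4b → 0x4 → cpy [RR]
  rd: (w>>8)&0xf=0x8 → r8
  rs: (w>>4)&0xf=0x1 → bx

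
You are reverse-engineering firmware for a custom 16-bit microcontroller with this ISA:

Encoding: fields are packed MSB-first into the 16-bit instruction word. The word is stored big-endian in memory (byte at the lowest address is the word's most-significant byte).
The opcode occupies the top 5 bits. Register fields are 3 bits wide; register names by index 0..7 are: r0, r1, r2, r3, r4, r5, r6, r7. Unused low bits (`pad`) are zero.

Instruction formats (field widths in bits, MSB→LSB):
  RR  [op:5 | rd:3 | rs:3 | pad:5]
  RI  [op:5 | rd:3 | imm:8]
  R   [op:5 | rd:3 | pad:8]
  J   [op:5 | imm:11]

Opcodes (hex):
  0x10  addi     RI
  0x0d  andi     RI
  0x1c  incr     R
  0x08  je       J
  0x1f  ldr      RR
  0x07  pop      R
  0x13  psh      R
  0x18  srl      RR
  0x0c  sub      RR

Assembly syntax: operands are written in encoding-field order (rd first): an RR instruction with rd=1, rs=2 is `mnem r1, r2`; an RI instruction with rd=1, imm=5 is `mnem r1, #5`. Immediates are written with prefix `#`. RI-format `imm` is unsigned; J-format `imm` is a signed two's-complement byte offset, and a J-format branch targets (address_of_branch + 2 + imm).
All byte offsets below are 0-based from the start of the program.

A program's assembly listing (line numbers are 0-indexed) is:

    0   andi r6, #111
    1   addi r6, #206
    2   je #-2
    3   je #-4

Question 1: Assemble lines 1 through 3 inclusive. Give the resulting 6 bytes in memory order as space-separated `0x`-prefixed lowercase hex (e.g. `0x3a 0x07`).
L1: addi op=0x10:5|rd=6:3|imm=206:8 ⇒ 0x86ce ⇒ big 86 ce
L2: je op=0x8:5|imm=-2:11 ⇒ 0x47fe ⇒ big 47 fe
L3: je op=0x8:5|imm=-4:11 ⇒ 0x47fc ⇒ big 47 fc

0x86 0xce 0x47 0xfe 0x47 0xfc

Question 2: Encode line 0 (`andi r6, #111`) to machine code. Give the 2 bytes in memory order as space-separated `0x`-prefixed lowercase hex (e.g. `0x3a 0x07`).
L0: andi op=0xd:5|rd=6:3|imm=111:8 ⇒ 0x6e6f ⇒ big 6e 6f

0x6e 0x6f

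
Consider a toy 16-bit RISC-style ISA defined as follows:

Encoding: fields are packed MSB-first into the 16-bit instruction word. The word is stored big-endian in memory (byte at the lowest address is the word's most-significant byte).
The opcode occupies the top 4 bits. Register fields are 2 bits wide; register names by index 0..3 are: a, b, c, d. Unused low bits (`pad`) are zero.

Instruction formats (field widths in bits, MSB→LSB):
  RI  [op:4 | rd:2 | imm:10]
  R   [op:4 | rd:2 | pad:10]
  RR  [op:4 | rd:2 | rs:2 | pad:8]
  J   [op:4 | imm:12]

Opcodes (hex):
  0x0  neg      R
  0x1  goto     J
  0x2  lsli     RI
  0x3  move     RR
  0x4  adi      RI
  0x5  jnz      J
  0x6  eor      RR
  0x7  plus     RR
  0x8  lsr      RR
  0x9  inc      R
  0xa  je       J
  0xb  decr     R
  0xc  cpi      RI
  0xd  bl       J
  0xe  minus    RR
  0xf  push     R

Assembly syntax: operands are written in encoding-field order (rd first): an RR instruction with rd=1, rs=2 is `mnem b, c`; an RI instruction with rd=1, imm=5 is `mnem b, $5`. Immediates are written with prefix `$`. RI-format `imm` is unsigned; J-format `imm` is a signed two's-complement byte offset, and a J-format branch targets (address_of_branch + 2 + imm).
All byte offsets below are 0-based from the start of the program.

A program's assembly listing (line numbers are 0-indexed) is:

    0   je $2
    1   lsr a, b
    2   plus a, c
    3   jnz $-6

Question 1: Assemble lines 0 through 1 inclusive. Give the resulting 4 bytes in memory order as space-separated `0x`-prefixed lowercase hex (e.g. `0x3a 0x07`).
0xa0 0x02 0x81 0x00

line 0 (je): pack op=0xa:4|imm=2:12 = 0xa002; big→ a0 02
line 1 (lsr): pack op=0x8:4|rd=0:2|rs=1:2|pad=0:8 = 0x8100; big→ 81 00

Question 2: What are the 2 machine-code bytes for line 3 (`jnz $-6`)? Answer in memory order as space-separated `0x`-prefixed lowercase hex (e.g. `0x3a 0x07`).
0x5f 0xfa

line 3 (jnz): pack op=0x5:4|imm=-6:12 = 0x5ffa; big→ 5f fa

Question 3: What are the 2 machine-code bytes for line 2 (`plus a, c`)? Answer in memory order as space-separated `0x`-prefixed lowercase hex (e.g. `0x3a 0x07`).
0x72 0x00

line 2 (plus): pack op=0x7:4|rd=0:2|rs=2:2|pad=0:8 = 0x7200; big→ 72 00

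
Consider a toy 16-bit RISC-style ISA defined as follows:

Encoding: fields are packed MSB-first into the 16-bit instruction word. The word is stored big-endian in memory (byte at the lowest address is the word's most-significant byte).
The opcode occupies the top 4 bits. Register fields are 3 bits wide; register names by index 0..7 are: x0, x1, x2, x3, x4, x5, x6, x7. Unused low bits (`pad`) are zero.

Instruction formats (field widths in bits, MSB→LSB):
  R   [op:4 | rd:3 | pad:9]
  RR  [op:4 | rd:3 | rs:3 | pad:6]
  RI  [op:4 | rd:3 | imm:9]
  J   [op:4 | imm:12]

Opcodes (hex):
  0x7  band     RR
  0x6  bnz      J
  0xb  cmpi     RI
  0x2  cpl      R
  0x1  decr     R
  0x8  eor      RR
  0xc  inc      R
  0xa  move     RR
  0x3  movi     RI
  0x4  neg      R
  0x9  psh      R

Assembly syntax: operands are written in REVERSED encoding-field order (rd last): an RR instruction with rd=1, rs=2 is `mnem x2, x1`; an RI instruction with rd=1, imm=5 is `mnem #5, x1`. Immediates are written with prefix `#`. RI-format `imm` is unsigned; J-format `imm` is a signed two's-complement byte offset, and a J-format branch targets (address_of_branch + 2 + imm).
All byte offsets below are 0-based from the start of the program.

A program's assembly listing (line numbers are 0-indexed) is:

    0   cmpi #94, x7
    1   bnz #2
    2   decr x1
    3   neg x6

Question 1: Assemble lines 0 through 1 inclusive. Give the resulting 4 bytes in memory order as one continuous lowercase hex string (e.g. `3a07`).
be5e6002

L0: cmpi op=0xb:4|rd=7:3|imm=94:9 ⇒ 0xbe5e ⇒ big be 5e
L1: bnz op=0x6:4|imm=2:12 ⇒ 0x6002 ⇒ big 60 02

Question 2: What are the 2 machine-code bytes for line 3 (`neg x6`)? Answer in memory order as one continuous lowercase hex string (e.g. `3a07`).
4c00

L3: neg op=0x4:4|rd=6:3|pad=0:9 ⇒ 0x4c00 ⇒ big 4c 00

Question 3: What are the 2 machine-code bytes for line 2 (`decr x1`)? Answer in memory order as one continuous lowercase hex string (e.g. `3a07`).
L2: decr op=0x1:4|rd=1:3|pad=0:9 ⇒ 0x1200 ⇒ big 12 00

1200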